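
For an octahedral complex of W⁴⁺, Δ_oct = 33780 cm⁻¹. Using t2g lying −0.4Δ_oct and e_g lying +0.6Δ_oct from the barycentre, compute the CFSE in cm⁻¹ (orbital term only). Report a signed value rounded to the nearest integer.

W sits in group 6; removing 4 electrons leaves W⁴⁺ with 6 − 4 = 2 d electrons.
For octahedral d² the high- and low-spin configurations coincide.
The d² electrons fill as t2g^2 e_g^0.
The orbital stabilization is -0.8Δ_oct = -0.8 × 33780 = -27024 cm⁻¹.

-27024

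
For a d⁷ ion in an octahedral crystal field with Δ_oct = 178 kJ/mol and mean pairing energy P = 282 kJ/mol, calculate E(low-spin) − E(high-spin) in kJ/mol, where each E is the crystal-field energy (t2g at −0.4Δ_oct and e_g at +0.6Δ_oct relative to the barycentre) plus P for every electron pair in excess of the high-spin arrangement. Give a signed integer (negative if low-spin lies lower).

104

High-spin: t2g^5 e_g^2, CFSE = -0.8Δ_oct = -142 kJ/mol.
Low-spin: t2g^6 e_g^1, orbital CFSE = -1.8Δ_oct = -320 kJ/mol; plus 1 excess pair × P = +282 kJ/mol; total -38 kJ/mol.
E(LS) − E(HS) = -38 − (-142) = 104 kJ/mol.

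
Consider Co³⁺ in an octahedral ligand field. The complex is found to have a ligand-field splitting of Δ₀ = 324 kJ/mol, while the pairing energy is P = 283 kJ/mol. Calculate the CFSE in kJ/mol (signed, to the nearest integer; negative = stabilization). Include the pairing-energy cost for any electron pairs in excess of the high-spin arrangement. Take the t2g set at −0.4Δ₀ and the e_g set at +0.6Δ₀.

-212

Co is in group 9, so Co³⁺ is d⁶ (9 − 3 = 6).
With Δ₀ > P the complex is low-spin.
That gives t2g^6 e_g^0.
Orbital CFSE = -2.4Δ₀ = -2.4 × 324 = -778 kJ/mol.
Excess pairs vs high-spin: 3 − 1 = 2; pairing cost = +566 kJ/mol.
Net CFSE = -778 + 566 = -212 kJ/mol.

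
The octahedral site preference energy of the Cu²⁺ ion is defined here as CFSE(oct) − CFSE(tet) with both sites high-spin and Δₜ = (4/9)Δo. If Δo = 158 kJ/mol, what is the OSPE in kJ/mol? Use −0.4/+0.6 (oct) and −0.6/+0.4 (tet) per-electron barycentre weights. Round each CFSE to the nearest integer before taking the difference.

-67

Group 11 minus oxidation state +2 gives a d⁹ configuration for Cu²⁺.
Octahedral high-spin t2g^6 e_g^3: CFSE = -0.6 × 158 = -95 kJ/mol.
Tetrahedral e^4 t2^5 gives -0.4Δₜ = -0.4 × (4/9) × 158 = -28 kJ/mol.
OSPE = CFSE(oct) − CFSE(tet) = -95 − (-28) = -67 kJ/mol.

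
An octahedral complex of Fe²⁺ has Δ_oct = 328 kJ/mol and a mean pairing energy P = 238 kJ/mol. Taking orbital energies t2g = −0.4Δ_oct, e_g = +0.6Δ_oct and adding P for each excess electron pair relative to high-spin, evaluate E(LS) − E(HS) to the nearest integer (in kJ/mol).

-180

Fe is in group 8, so Fe²⁺ is d⁶ (8 − 2 = 6).
High-spin d⁶ fills as t2g^4 e_g^2 with CFSE 4(−0.4) + 2(+0.6) = -0.4Δ_oct = -131 kJ/mol.
Low-spin: t2g^6 e_g^0, orbital CFSE = -2.4Δ_oct = -787 kJ/mol; plus 2 excess pairs × P = +476 kJ/mol; total -311 kJ/mol.
Thus E(LS) − E(HS) = -180 kJ/mol.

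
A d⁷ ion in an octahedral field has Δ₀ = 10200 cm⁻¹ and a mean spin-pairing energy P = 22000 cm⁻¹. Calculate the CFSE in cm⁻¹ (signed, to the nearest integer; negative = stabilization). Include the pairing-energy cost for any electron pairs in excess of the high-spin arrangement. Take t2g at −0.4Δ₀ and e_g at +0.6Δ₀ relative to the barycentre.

-8160

With Δ₀ < P the complex is high-spin.
That gives t2g^5 e_g^2.
Orbital CFSE = -0.8Δ₀ = -0.8 × 10200 = -8160 cm⁻¹.
High-spin has no excess pairs, so no pairing correction applies.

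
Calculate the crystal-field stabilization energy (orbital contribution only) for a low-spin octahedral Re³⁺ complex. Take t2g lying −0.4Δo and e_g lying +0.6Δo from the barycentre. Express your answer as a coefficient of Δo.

Group 7 minus oxidation state +3 gives a d⁴ configuration for Re³⁺.
Configuration: t2g^4 e_g^0.
CFSE = 4(-0.4Δo) + 0(0.6Δo) = -1.6Δo + 0.0Δo = -1.6Δo.

-1.6 Δo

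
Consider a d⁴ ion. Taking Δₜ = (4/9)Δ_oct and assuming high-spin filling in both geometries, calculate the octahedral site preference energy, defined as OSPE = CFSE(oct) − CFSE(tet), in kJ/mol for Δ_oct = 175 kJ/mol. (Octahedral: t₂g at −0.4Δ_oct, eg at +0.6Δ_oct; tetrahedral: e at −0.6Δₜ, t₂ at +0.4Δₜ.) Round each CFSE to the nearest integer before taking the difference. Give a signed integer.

-74

Octahedral high-spin t2g^3 e_g^1: CFSE = -0.6 × 175 = -105 kJ/mol.
Tetrahedral e^2 t2^2 gives -0.4Δₜ = -0.4 × (4/9) × 175 = -31 kJ/mol.
OSPE = CFSE(oct) − CFSE(tet) = -105 − (-31) = -74 kJ/mol.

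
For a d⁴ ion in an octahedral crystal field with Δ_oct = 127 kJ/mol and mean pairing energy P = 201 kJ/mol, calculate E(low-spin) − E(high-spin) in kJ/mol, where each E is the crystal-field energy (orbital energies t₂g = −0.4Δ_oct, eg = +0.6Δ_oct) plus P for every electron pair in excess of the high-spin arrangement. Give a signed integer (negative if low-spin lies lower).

74

High-spin: t₂g³ eg¹, CFSE = -0.6Δ_oct = -76 kJ/mol.
Low-spin: t₂g⁴ eg⁰, orbital CFSE = -1.6Δ_oct = -203 kJ/mol; plus 1 excess pair × P = +201 kJ/mol; total -2 kJ/mol.
The difference is -2 − (-76) = 74 kJ/mol, so high-spin lies lower.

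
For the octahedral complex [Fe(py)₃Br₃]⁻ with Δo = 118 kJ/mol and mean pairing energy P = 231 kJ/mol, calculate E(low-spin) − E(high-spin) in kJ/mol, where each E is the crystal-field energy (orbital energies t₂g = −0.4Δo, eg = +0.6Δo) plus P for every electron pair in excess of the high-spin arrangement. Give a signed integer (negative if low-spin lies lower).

226

Ligand charges: 3×(+0) from py and 3×(-1) from Br⁻ sum to -3; with overall charge -1, Fe is +2.
Fe sits in group 8; removing 2 electrons leaves Fe²⁺ with 8 − 2 = 6 d electrons.
High-spin d⁶ fills as t₂g⁴ eg² with CFSE 4(−0.4) + 2(+0.6) = -0.4Δo = -47 kJ/mol.
Low-spin: t₂g⁶ eg⁰, orbital CFSE = -2.4Δo = -283 kJ/mol; plus 2 excess pairs × P = +462 kJ/mol; total 179 kJ/mol.
The difference is 179 − (-47) = 226 kJ/mol, so high-spin lies lower.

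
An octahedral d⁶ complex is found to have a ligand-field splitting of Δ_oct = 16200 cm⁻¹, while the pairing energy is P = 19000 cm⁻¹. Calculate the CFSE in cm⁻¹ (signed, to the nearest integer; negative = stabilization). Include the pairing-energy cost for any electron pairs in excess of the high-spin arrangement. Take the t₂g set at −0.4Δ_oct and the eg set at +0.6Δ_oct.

Here Δ_oct < P (16200 < 19000), so the high-spin state is favoured.
That gives t₂g⁴ eg².
Orbital CFSE = -0.4Δ_oct = -0.4 × 16200 = -6480 cm⁻¹.
High-spin has no excess pairs, so no pairing correction applies.

-6480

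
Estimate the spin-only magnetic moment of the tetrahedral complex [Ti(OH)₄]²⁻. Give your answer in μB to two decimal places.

2.83 μB

Each OH⁻ contributes -1; 4 × (-1) = -4. With overall charge -2, Ti is in the +2 oxidation state.
Group 4 minus oxidation state +2 gives a d² configuration for Ti²⁺.
With tetrahedral geometry the complex is necessarily high-spin.
Configuration: e² t₂⁰ → 2 unpaired electrons.
μ(spin-only) = √[2(2+2)] = √8 ≈ 2.83 μB.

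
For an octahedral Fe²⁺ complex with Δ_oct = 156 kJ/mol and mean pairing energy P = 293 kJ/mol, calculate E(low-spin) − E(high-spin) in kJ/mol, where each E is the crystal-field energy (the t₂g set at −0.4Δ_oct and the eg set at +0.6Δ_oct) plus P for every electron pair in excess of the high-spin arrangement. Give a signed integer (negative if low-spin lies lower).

Fe²⁺: group 8, so d-count = 8 − 2 = 6.
High-spin d⁶ fills as t₂g⁴ eg² with CFSE 4(−0.4) + 2(+0.6) = -0.4Δ_oct = -62 kJ/mol.
For low-spin the configuration is t₂g⁶ eg⁰: orbital energy -2.4 × 156 = -374 kJ/mol, and 2 additional pairs relative to high-spin add 586 kJ/mol, giving 212 kJ/mol.
The difference is 212 − (-62) = 274 kJ/mol, so high-spin lies lower.

274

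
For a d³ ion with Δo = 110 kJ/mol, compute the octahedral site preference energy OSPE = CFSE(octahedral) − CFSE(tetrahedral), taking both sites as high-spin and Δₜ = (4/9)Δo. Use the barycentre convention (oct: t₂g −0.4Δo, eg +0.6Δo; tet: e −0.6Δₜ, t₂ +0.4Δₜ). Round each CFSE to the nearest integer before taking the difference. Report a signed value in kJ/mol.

Octahedral high-spin t2g^3 e_g^0: CFSE = -1.2 × 110 = -132 kJ/mol.
Tetrahedral e^2 t2^1 gives -0.8Δₜ = -0.8 × (4/9) × 110 = -39 kJ/mol.
OSPE = -132 − (-39) = -93 kJ/mol.

-93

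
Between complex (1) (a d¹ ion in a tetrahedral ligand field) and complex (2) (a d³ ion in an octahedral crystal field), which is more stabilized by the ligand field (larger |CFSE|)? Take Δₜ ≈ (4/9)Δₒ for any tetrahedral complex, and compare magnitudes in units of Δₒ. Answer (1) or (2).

(2)

(1): Tetrahedral fields are weak (Δₜ ≈ 4/9 Δₒ), so electrons fill high-spin; e¹ t₂⁰, CFSE = -0.6Δₜ ≈ -0.27Δₒ.
(2): t₂g³ eg⁰, CFSE = -1.2Δₒ.
So (2) has the larger |CFSE|.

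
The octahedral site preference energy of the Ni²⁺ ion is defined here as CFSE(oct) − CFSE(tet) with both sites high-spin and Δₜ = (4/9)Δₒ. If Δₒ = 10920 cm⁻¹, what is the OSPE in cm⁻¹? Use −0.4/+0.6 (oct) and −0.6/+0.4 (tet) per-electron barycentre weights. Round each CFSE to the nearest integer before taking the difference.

Ni sits in group 10; removing 2 electrons leaves Ni²⁺ with 10 − 2 = 8 d electrons.
In an octahedral site d⁸ (HS) is t₂g⁶ eg², giving CFSE(oct) = -1.2Δₒ = -13104 cm⁻¹.
Tetrahedral: e⁴ t₂⁴, CFSE = 4(−0.6) + 4(+0.4) = -0.8Δₜ = -0.8 × (4/9) × 10920 = -3883 cm⁻¹.
OSPE = -13104 − (-3883) = -9221 cm⁻¹.

-9221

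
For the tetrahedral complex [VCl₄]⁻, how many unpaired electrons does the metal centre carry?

Each Cl⁻ contributes -1; 4 × (-1) = -4. With overall charge -1, V is in the +3 oxidation state.
Group 5 minus oxidation state +3 gives a d² configuration for V³⁺.
With tetrahedral geometry the complex is necessarily high-spin.
Configuration: e^2 t2^0, giving 2 unpaired electrons.

2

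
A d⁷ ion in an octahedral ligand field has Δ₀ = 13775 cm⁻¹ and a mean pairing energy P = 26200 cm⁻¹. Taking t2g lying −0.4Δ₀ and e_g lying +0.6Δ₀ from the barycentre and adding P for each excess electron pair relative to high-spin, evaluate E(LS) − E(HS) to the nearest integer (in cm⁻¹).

12425

In the high-spin limit (t2g^5 e_g^2) the orbital term is -0.8Δ₀ = -11020 cm⁻¹, with no excess pairing.
For low-spin the configuration is t2g^6 e_g^1: orbital energy -1.8 × 13775 = -24795 cm⁻¹, and 1 additional pair relative to high-spin adds 26200 cm⁻¹, giving 1405 cm⁻¹.
Thus E(LS) − E(HS) = 12425 cm⁻¹.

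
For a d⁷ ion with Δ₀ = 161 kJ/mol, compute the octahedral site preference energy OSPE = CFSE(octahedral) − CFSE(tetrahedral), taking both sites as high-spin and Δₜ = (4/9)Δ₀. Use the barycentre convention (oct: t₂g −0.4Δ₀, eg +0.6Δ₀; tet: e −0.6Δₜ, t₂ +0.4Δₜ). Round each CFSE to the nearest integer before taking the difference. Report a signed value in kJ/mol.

Octahedral high-spin t2g^5 e_g^2: CFSE = -0.8 × 161 = -129 kJ/mol.
In a tetrahedral site the filling is e^4 t2^3: CFSE(tet) = -1.2Δₜ = -1.2 × (4/9)(161) = -86 kJ/mol.
Subtracting, OSPE = -129 − (-86) = -43 kJ/mol.

-43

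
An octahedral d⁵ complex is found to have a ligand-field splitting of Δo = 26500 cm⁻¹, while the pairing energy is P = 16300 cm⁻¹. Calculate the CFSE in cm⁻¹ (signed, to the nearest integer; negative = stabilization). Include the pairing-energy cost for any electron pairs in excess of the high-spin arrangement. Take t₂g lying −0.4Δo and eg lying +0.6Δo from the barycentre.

-20400

Here Δo > P (26500 > 16300), so the low-spin state is favoured.
Configuration: t₂g⁵ eg⁰.
Orbital CFSE = -2.0Δo = -2.0 × 26500 = -53000 cm⁻¹.
Excess pairs vs high-spin: 2 − 0 = 2; pairing cost = +32600 cm⁻¹.
Net CFSE = -53000 + 32600 = -20400 cm⁻¹.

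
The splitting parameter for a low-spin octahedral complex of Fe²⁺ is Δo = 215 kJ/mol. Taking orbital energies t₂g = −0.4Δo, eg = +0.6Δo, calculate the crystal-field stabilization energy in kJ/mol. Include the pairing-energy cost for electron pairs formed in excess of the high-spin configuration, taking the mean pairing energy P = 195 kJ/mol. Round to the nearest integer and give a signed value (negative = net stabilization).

Fe is in group 8, so Fe²⁺ is d⁶ (8 − 2 = 6).
Electron filling gives t₂g⁶ eg⁰.
Orbital CFSE = 6(-0.4) + 0(0.6) = -2.4Δo = -2.4 × 215 = -516 kJ/mol.
Pairing penalty: 3 pairs vs 1 in the high-spin reference → 2 extra × P = 390 kJ/mol.
Net CFSE = -516 + 390 = -126 kJ/mol.

-126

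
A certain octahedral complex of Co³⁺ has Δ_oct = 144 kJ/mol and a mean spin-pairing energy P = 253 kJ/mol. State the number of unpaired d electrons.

Co³⁺: group 9, so d-count = 9 − 3 = 6.
Here Δ_oct < P (144 < 253), so the high-spin state is favoured.
That gives t2g^4 e_g^2.
Unpaired electrons: 4.

4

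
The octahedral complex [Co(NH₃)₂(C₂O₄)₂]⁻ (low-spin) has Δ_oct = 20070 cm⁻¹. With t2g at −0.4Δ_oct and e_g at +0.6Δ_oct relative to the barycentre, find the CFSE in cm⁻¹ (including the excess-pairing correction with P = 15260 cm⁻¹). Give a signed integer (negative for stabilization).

Ligand charges: 2×(+0) from NH₃ and 2×(-2) from C₂O₄²⁻ sum to -4; with overall charge -1, Co is +3.
Co sits in group 9; removing 3 electrons leaves Co³⁺ with 9 − 3 = 6 d electrons.
The d⁶ electrons fill as t2g^6 e_g^0.
CFSE(orbital) = 6×(-0.4Δ_oct) + 0×(0.6Δ_oct) = -2.4Δ_oct; with Δ_oct = 20070 cm⁻¹ that is -48168 cm⁻¹.
High-spin d⁶ would be t2g^4 e_g^2 with 1 pair; low-spin has 3, so 2 excess pairs cost +2P = +30520 cm⁻¹.
Combining: -48168 + 30520 = -17648 cm⁻¹.

-17648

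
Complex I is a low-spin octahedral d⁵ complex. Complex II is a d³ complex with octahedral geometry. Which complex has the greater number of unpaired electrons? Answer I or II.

I: t₂g⁵ eg⁰ → 1 unpaired.
II: t₂g³ eg⁰ → 3 unpaired.
So II has more unpaired electrons.

II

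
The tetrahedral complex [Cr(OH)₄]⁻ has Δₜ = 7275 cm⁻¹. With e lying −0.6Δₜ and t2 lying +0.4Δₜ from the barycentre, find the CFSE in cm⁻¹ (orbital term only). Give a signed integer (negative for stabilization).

-5820

Each OH⁻ contributes -1; 4 × (-1) = -4. With overall charge -1, Cr is in the +3 oxidation state.
Cr is in group 6, so Cr³⁺ is d³ (6 − 3 = 3).
Tetrahedral splitting is small, so the complex is high-spin.
Configuration: e^2 t2^1.
CFSE(orbital) = 2×(-0.6Δₜ) + 1×(0.4Δₜ) = -0.8Δₜ; with Δₜ = 7275 cm⁻¹ that is -5820 cm⁻¹.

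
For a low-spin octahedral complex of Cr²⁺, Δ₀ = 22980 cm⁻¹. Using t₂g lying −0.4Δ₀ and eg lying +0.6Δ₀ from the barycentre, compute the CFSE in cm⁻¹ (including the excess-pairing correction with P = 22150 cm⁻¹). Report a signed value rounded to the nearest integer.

Cr²⁺: group 6, so d-count = 6 − 2 = 4.
Electron filling gives t₂g⁴ eg⁰.
The orbital stabilization is -1.6Δ₀ = -1.6 × 22980 = -36768 cm⁻¹.
High-spin d⁴ would be t₂g³ eg¹ with 0 pairs; low-spin has 1, so 1 excess pair costs +1P = +22150 cm⁻¹.
Net CFSE = -36768 + 22150 = -14618 cm⁻¹.

-14618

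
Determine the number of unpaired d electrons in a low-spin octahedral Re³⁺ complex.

Re sits in group 7; removing 3 electrons leaves Re³⁺ with 7 − 3 = 4 d electrons.
Configuration: t₂g⁴ eg⁰, giving 2 unpaired electrons.

2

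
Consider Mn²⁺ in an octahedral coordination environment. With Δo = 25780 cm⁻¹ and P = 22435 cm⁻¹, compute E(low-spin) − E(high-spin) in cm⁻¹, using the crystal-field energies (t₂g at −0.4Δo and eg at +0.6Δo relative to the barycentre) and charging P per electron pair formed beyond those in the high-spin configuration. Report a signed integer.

Group 7 minus oxidation state +2 gives a d⁵ configuration for Mn²⁺.
High-spin d⁵ fills as t₂g³ eg² with CFSE 3(−0.4) + 2(+0.6) = 0.0Δo = 0 cm⁻¹.
Low-spin: t₂g⁵ eg⁰, orbital CFSE = -2.0Δo = -51560 cm⁻¹; plus 2 excess pairs × P = +44870 cm⁻¹; total -6690 cm⁻¹.
Thus E(LS) − E(HS) = -6690 cm⁻¹.

-6690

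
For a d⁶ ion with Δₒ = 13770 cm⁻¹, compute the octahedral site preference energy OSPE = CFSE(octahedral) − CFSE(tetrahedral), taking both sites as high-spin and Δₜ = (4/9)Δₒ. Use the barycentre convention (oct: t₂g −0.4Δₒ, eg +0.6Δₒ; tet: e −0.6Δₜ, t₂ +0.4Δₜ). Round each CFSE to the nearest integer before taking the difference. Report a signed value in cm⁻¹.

-1836

Octahedral (high-spin): t2g^4 e_g^2, CFSE = 4(−0.4) + 2(+0.6) = -0.4Δₒ = -0.4 × 13770 = -5508 cm⁻¹.
Tetrahedral e^3 t2^3 gives -0.6Δₜ = -0.6 × (4/9) × 13770 = -3672 cm⁻¹.
Subtracting, OSPE = -5508 − (-3672) = -1836 cm⁻¹.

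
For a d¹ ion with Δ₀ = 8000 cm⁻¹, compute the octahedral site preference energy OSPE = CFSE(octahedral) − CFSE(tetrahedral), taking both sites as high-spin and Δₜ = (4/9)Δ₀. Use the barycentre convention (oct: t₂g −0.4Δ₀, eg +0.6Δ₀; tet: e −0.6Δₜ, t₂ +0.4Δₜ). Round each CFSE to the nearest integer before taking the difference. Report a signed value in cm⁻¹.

-1067

Octahedral (high-spin): t₂g¹ eg⁰, CFSE = 1(−0.4) + 0(+0.6) = -0.4Δ₀ = -0.4 × 8000 = -3200 cm⁻¹.
In a tetrahedral site the filling is e¹ t₂⁰: CFSE(tet) = -0.6Δₜ = -0.6 × (4/9)(8000) = -2133 cm⁻¹.
OSPE = -3200 − (-2133) = -1067 cm⁻¹.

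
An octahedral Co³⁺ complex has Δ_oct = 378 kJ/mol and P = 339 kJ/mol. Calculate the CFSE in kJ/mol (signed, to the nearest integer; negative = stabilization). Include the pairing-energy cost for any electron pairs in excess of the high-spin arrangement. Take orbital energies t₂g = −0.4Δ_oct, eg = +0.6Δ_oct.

-229

Co sits in group 9; removing 3 electrons leaves Co³⁺ with 9 − 3 = 6 d electrons.
With Δ_oct > P the complex is low-spin.
That gives t₂g⁶ eg⁰.
Orbital CFSE = -2.4Δ_oct = -2.4 × 378 = -907 kJ/mol.
Excess pairs vs high-spin: 3 − 1 = 2; pairing cost = +678 kJ/mol.
Net CFSE = -907 + 678 = -229 kJ/mol.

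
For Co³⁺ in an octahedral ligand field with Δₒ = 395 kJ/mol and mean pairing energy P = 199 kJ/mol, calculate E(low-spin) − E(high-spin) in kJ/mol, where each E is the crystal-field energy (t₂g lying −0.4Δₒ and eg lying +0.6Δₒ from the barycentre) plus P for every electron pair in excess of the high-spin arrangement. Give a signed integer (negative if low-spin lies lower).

Co³⁺: group 9, so d-count = 9 − 3 = 6.
High-spin d⁶ fills as t₂g⁴ eg² with CFSE 4(−0.4) + 2(+0.6) = -0.4Δₒ = -158 kJ/mol.
For low-spin the configuration is t₂g⁶ eg⁰: orbital energy -2.4 × 395 = -948 kJ/mol, and 2 additional pairs relative to high-spin add 398 kJ/mol, giving -550 kJ/mol.
E(LS) − E(HS) = -550 − (-158) = -392 kJ/mol.

-392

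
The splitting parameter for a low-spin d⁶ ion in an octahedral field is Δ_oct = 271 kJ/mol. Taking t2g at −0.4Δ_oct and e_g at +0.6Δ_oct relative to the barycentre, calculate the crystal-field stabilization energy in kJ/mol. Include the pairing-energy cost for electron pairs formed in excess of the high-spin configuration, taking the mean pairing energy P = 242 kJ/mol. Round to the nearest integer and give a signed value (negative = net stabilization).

-166

Configuration: t2g^6 e_g^0.
The orbital stabilization is -2.4Δ_oct = -2.4 × 271 = -650 kJ/mol.
Pairing penalty: 3 pairs vs 1 in the high-spin reference → 2 extra × P = 484 kJ/mol.
Combining: -650 + 484 = -166 kJ/mol.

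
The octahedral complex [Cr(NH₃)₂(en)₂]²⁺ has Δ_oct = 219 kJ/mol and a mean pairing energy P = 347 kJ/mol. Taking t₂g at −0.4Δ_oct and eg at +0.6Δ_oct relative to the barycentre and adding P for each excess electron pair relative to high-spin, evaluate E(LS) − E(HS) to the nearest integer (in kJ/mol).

Ligand charges: 2×(+0) from NH₃ and 2×(+0) from en sum to +0; with overall charge +2, Cr is +2.
Cr sits in group 6; removing 2 electrons leaves Cr²⁺ with 6 − 2 = 4 d electrons.
In the high-spin limit (t₂g³ eg¹) the orbital term is -0.6Δ_oct = -131 kJ/mol, with no excess pairing.
For low-spin the configuration is t₂g⁴ eg⁰: orbital energy -1.6 × 219 = -350 kJ/mol, and 1 additional pair relative to high-spin adds 347 kJ/mol, giving -3 kJ/mol.
Thus E(LS) − E(HS) = 128 kJ/mol.

128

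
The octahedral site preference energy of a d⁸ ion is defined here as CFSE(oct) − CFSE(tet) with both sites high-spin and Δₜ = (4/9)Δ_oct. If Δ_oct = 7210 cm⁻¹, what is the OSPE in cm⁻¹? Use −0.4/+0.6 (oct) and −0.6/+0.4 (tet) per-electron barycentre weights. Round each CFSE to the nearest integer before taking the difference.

Octahedral high-spin t2g^6 e_g^2: CFSE = -1.2 × 7210 = -8652 cm⁻¹.
Tetrahedral: e^4 t2^4, CFSE = 4(−0.6) + 4(+0.4) = -0.8Δₜ = -0.8 × (4/9) × 7210 = -2564 cm⁻¹.
Subtracting, OSPE = -8652 − (-2564) = -6088 cm⁻¹.

-6088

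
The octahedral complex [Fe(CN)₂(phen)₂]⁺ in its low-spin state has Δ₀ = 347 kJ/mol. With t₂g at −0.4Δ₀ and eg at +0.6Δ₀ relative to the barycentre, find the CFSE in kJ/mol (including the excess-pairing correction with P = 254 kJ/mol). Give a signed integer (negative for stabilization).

-186

Ligand charges: 2×(-1) from CN⁻ and 2×(+0) from phen sum to -2; with overall charge +1, Fe is +3.
Fe is in group 8, so Fe³⁺ is d⁵ (8 − 3 = 5).
The d⁵ electrons fill as t₂g⁵ eg⁰.
The orbital stabilization is -2.0Δ₀ = -2.0 × 347 = -694 kJ/mol.
Relative to high-spin t₂g³ eg² (0 paired), the low-spin configuration has 2 additional pairs, contributing +2 × 254 = +508 kJ/mol.
Overall CFSE = -694 + 508 = -186 kJ/mol.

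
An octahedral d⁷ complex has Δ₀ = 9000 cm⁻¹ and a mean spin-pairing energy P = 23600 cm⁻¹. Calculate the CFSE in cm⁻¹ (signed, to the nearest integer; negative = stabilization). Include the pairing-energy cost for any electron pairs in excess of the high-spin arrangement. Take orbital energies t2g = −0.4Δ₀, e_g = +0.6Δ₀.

-7200

With Δ₀ < P the complex is high-spin.
Filling d⁷ accordingly: t2g^5 e_g^2.
Orbital CFSE = -0.8Δ₀ = -0.8 × 9000 = -7200 cm⁻¹.
High-spin has no excess pairs, so no pairing correction applies.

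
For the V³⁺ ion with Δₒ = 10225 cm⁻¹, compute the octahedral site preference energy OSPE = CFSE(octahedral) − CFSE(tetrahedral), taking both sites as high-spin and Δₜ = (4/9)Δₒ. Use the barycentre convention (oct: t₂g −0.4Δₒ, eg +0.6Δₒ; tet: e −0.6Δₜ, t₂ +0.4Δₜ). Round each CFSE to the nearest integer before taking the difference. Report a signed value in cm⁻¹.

V sits in group 5; removing 3 electrons leaves V³⁺ with 5 − 3 = 2 d electrons.
Octahedral (high-spin): t2g^2 e_g^0, CFSE = 2(−0.4) + 0(+0.6) = -0.8Δₒ = -0.8 × 10225 = -8180 cm⁻¹.
Tetrahedral: e^2 t2^0, CFSE = 2(−0.6) + 0(+0.4) = -1.2Δₜ = -1.2 × (4/9) × 10225 = -5453 cm⁻¹.
Subtracting, OSPE = -8180 − (-5453) = -2727 cm⁻¹.

-2727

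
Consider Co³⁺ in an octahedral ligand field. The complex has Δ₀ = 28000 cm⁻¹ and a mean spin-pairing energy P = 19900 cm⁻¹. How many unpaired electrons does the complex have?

Group 9 minus oxidation state +3 gives a d⁶ configuration for Co³⁺.
With Δ₀ > P the complex is low-spin.
That gives t₂g⁶ eg⁰.
Unpaired electrons: 0.

0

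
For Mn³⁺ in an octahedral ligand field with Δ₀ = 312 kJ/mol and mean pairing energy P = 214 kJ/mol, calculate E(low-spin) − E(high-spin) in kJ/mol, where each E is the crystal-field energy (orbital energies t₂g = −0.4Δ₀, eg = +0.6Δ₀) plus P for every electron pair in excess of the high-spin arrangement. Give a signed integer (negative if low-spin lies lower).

-98

Mn is in group 7, so Mn³⁺ is d⁴ (7 − 3 = 4).
In the high-spin limit (t₂g³ eg¹) the orbital term is -0.6Δ₀ = -187 kJ/mol, with no excess pairing.
Low-spin: t₂g⁴ eg⁰, orbital CFSE = -1.6Δ₀ = -499 kJ/mol; plus 1 excess pair × P = +214 kJ/mol; total -285 kJ/mol.
Thus E(LS) − E(HS) = -98 kJ/mol.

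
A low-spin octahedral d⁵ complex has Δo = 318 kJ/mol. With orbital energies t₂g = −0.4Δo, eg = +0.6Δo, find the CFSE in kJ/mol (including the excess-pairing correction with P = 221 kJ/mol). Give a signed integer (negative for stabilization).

Electron filling gives t₂g⁵ eg⁰.
The orbital stabilization is -2.0Δo = -2.0 × 318 = -636 kJ/mol.
High-spin d⁵ would be t₂g³ eg² with 0 pairs; low-spin has 2, so 2 excess pairs cost +2P = +442 kJ/mol.
Overall CFSE = -636 + 442 = -194 kJ/mol.

-194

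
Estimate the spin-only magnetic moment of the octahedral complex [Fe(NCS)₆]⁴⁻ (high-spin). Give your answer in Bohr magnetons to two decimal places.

4.90 Bohr magnetons

Each NCS⁻ contributes -1; 6 × (-1) = -6. With overall charge -4, Fe is in the +2 oxidation state.
Fe sits in group 8; removing 2 electrons leaves Fe²⁺ with 8 − 2 = 6 d electrons.
Configuration: t₂g⁴ eg² → 4 unpaired electrons.
μ(spin-only) = √[4(4+2)] = √24 ≈ 4.90 Bohr magnetons.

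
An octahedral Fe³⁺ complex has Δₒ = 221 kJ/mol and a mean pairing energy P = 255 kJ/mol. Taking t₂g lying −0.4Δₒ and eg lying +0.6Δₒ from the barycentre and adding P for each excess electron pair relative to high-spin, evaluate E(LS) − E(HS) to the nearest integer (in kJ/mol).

Group 8 minus oxidation state +3 gives a d⁵ configuration for Fe³⁺.
High-spin: t₂g³ eg², CFSE = 0.0Δₒ = 0 kJ/mol.
For low-spin the configuration is t₂g⁵ eg⁰: orbital energy -2.0 × 221 = -442 kJ/mol, and 2 additional pairs relative to high-spin add 510 kJ/mol, giving 68 kJ/mol.
The difference is 68 − (0) = 68 kJ/mol, so high-spin lies lower.

68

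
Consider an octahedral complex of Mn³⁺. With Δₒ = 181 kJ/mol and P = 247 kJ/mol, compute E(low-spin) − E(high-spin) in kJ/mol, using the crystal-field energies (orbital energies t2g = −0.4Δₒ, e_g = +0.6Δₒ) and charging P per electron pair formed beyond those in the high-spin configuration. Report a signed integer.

Mn sits in group 7; removing 3 electrons leaves Mn³⁺ with 7 − 3 = 4 d electrons.
In the high-spin limit (t2g^3 e_g^1) the orbital term is -0.6Δₒ = -109 kJ/mol, with no excess pairing.
Low-spin t2g^4 e_g^0 gives -1.6Δₒ = -290 kJ/mol, but forming 1 extra pair costs 1P = 247 kJ/mol, so E(LS) = -290 + 247 = -43 kJ/mol.
E(LS) − E(HS) = -43 − (-109) = 66 kJ/mol.

66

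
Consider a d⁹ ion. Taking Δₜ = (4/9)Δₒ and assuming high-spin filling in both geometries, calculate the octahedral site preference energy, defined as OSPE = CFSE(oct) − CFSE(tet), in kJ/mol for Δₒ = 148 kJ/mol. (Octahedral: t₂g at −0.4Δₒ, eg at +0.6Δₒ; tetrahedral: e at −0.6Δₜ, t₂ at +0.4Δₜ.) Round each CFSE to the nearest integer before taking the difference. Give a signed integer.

-63

In an octahedral site d⁹ (HS) is t₂g⁶ eg³, giving CFSE(oct) = -0.6Δₒ = -89 kJ/mol.
In a tetrahedral site the filling is e⁴ t₂⁵: CFSE(tet) = -0.4Δₜ = -0.4 × (4/9)(148) = -26 kJ/mol.
OSPE = -89 − (-26) = -63 kJ/mol.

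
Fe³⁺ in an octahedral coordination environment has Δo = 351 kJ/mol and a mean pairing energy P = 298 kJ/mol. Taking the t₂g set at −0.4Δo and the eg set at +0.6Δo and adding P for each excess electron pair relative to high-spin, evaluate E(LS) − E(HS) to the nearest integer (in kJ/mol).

Group 8 minus oxidation state +3 gives a d⁵ configuration for Fe³⁺.
In the high-spin limit (t₂g³ eg²) the orbital term is 0.0Δo = 0 kJ/mol, with no excess pairing.
Low-spin t₂g⁵ eg⁰ gives -2.0Δo = -702 kJ/mol, but forming 2 extra pairs costs 2P = 596 kJ/mol, so E(LS) = -702 + 596 = -106 kJ/mol.
The difference is -106 − (0) = -106 kJ/mol, so low-spin lies lower.

-106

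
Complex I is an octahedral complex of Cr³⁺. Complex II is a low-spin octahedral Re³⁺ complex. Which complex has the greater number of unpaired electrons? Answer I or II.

I

I: Cr is in group 6, so Cr³⁺ is d³ (6 − 3 = 3); For octahedral d³ the high- and low-spin configurations coincide; t2g^3 e_g^0 → 3 unpaired.
II: Re is in group 7, so Re³⁺ is d⁴ (7 − 3 = 4); t2g^4 e_g^0 → 2 unpaired.
So I has more unpaired electrons.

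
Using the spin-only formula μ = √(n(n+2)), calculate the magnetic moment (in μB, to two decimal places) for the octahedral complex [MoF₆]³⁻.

Each F⁻ contributes -1; 6 × (-1) = -6. With overall charge -3, Mo is in the +3 oxidation state.
Mo³⁺: group 6, so d-count = 6 − 3 = 3.
Configuration: t₂g³ eg⁰ → 3 unpaired electrons.
μ(spin-only) = √[3(3+2)] = √15 ≈ 3.87 μB.

3.87 μB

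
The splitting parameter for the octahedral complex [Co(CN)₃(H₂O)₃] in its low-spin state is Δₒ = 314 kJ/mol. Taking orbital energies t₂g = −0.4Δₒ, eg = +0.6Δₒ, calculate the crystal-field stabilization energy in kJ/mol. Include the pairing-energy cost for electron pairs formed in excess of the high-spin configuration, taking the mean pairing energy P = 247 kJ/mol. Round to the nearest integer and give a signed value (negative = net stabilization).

-260

Ligand charges: 3×(-1) from CN⁻ and 3×(+0) from H₂O sum to -3; with overall charge +0, Co is +3.
Co is in group 9, so Co³⁺ is d⁶ (9 − 3 = 6).
Configuration: t₂g⁶ eg⁰.
Orbital CFSE = 6(-0.4) + 0(0.6) = -2.4Δₒ = -2.4 × 314 = -754 kJ/mol.
Relative to high-spin t₂g⁴ eg² (1 paired), the low-spin configuration has 2 additional pairs, contributing +2 × 247 = +494 kJ/mol.
Net CFSE = -754 + 494 = -260 kJ/mol.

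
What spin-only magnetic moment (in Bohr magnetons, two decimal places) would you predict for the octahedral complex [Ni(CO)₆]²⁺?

CO is neutral, so the +2 overall charge sits on Ni: oxidation state +2.
Ni sits in group 10; removing 2 electrons leaves Ni²⁺ with 10 − 2 = 8 d electrons.
Configuration: t2g^6 e_g^2 → 2 unpaired electrons.
μ(spin-only) = √[2(2+2)] = √8 ≈ 2.83 Bohr magnetons.

2.83 Bohr magnetons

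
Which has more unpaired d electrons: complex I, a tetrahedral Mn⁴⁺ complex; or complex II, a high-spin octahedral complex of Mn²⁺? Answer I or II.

II

I: Mn⁴⁺: group 7, so d-count = 7 − 4 = 3; With tetrahedral geometry the complex is necessarily high-spin; e^2 t2^1 → 3 unpaired.
II: Mn²⁺: group 7, so d-count = 7 − 2 = 5; t₂g³ eg² → 5 unpaired.
So II has more unpaired electrons.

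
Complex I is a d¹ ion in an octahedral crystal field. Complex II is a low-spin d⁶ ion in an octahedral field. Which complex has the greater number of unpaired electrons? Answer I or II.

I

I: For octahedral d¹ the high- and low-spin configurations coincide; t₂g¹ eg⁰ → 1 unpaired.
II: t₂g⁶ eg⁰ → 0 unpaired.
So I has more unpaired electrons.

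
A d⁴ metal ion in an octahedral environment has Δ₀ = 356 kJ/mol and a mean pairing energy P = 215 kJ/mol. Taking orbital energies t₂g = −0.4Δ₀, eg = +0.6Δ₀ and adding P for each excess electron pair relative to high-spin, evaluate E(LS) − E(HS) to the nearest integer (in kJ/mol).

-141

High-spin: t₂g³ eg¹, CFSE = -0.6Δ₀ = -214 kJ/mol.
Low-spin: t₂g⁴ eg⁰, orbital CFSE = -1.6Δ₀ = -570 kJ/mol; plus 1 excess pair × P = +215 kJ/mol; total -355 kJ/mol.
Thus E(LS) − E(HS) = -141 kJ/mol.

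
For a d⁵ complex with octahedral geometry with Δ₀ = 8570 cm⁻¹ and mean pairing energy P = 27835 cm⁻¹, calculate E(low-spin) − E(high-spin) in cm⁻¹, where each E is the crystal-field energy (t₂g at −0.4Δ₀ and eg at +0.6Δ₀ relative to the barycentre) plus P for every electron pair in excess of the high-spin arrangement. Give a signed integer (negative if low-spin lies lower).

High-spin d⁵ fills as t₂g³ eg² with CFSE 3(−0.4) + 2(+0.6) = 0.0Δ₀ = 0 cm⁻¹.
Low-spin: t₂g⁵ eg⁰, orbital CFSE = -2.0Δ₀ = -17140 cm⁻¹; plus 2 excess pairs × P = +55670 cm⁻¹; total 38530 cm⁻¹.
The difference is 38530 − (0) = 38530 cm⁻¹, so high-spin lies lower.

38530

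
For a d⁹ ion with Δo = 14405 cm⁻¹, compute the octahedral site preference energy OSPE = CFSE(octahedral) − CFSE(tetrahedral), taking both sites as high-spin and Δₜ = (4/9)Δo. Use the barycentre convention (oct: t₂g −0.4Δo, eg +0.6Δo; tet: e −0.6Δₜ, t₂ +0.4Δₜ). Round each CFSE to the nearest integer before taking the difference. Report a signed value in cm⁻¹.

In an octahedral site d⁹ (HS) is t2g^6 e_g^3, giving CFSE(oct) = -0.6Δo = -8643 cm⁻¹.
Tetrahedral: e^4 t2^5, CFSE = 4(−0.6) + 5(+0.4) = -0.4Δₜ = -0.4 × (4/9) × 14405 = -2561 cm⁻¹.
OSPE = CFSE(oct) − CFSE(tet) = -8643 − (-2561) = -6082 cm⁻¹.

-6082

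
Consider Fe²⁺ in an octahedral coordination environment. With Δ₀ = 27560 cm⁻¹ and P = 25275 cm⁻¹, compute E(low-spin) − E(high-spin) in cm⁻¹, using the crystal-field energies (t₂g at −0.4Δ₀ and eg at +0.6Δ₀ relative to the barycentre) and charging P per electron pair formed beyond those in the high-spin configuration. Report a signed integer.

Fe sits in group 8; removing 2 electrons leaves Fe²⁺ with 8 − 2 = 6 d electrons.
High-spin: t₂g⁴ eg², CFSE = -0.4Δ₀ = -11024 cm⁻¹.
Low-spin: t₂g⁶ eg⁰, orbital CFSE = -2.4Δ₀ = -66144 cm⁻¹; plus 2 excess pairs × P = +50550 cm⁻¹; total -15594 cm⁻¹.
E(LS) − E(HS) = -15594 − (-11024) = -4570 cm⁻¹.

-4570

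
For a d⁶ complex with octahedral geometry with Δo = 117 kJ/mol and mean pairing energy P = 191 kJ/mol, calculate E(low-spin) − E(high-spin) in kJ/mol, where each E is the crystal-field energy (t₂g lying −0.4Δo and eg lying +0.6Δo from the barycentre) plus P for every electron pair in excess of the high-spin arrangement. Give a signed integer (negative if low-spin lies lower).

148

High-spin d⁶ fills as t₂g⁴ eg² with CFSE 4(−0.4) + 2(+0.6) = -0.4Δo = -47 kJ/mol.
Low-spin: t₂g⁶ eg⁰, orbital CFSE = -2.4Δo = -281 kJ/mol; plus 2 excess pairs × P = +382 kJ/mol; total 101 kJ/mol.
The difference is 101 − (-47) = 148 kJ/mol, so high-spin lies lower.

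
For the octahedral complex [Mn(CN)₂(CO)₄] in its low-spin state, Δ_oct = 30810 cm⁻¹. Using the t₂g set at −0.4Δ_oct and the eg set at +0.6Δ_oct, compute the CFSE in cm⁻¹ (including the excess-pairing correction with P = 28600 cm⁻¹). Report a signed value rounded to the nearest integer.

-4420

Ligand charges: 2×(-1) from CN⁻ and 4×(+0) from CO sum to -2; with overall charge +0, Mn is +2.
Mn²⁺: group 7, so d-count = 7 − 2 = 5.
Electron filling gives t₂g⁵ eg⁰.
Orbital CFSE = 5(-0.4) + 0(0.6) = -2.0Δ_oct = -2.0 × 30810 = -61620 cm⁻¹.
Relative to high-spin t₂g³ eg² (0 paired), the low-spin configuration has 2 additional pairs, contributing +2 × 28600 = +57200 cm⁻¹.
Combining: -61620 + 57200 = -4420 cm⁻¹.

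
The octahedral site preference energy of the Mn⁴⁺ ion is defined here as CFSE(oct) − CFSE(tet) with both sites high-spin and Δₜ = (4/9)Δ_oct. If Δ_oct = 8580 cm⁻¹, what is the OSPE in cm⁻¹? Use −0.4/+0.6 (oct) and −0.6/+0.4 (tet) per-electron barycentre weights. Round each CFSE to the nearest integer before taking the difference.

Mn is in group 7, so Mn⁴⁺ is d³ (7 − 4 = 3).
In an octahedral site d³ (HS) is t₂g³ eg⁰, giving CFSE(oct) = -1.2Δ_oct = -10296 cm⁻¹.
Tetrahedral: e² t₂¹, CFSE = 2(−0.6) + 1(+0.4) = -0.8Δₜ = -0.8 × (4/9) × 8580 = -3051 cm⁻¹.
Subtracting, OSPE = -10296 − (-3051) = -7245 cm⁻¹.

-7245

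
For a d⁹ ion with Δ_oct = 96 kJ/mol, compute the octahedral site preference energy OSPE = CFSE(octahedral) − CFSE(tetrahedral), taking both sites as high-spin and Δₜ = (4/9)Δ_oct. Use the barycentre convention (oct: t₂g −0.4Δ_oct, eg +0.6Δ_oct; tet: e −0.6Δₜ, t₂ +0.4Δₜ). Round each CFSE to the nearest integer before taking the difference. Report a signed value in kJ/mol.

Octahedral (high-spin): t₂g⁶ eg³, CFSE = 6(−0.4) + 3(+0.6) = -0.6Δ_oct = -0.6 × 96 = -58 kJ/mol.
In a tetrahedral site the filling is e⁴ t₂⁵: CFSE(tet) = -0.4Δₜ = -0.4 × (4/9)(96) = -17 kJ/mol.
OSPE = CFSE(oct) − CFSE(tet) = -58 − (-17) = -41 kJ/mol.

-41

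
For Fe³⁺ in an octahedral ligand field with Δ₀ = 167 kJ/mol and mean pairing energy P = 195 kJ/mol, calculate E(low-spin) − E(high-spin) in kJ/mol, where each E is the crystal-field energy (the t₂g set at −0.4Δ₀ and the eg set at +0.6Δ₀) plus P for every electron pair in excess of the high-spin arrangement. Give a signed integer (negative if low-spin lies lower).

Group 8 minus oxidation state +3 gives a d⁵ configuration for Fe³⁺.
High-spin: t₂g³ eg², CFSE = 0.0Δ₀ = 0 kJ/mol.
Low-spin: t₂g⁵ eg⁰, orbital CFSE = -2.0Δ₀ = -334 kJ/mol; plus 2 excess pairs × P = +390 kJ/mol; total 56 kJ/mol.
Thus E(LS) − E(HS) = 56 kJ/mol.

56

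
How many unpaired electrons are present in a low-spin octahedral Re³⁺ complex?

2

Re is in group 7, so Re³⁺ is d⁴ (7 − 3 = 4).
Configuration: t₂g⁴ eg⁰, giving 2 unpaired electrons.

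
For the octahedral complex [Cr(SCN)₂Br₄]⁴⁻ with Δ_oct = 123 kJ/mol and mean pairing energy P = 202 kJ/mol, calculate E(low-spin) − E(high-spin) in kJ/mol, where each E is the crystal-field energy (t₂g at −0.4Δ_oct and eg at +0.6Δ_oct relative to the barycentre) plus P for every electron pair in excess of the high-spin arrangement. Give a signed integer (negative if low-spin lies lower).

Ligand charges: 2×(-1) from SCN⁻ and 4×(-1) from Br⁻ sum to -6; with overall charge -4, Cr is +2.
Cr sits in group 6; removing 2 electrons leaves Cr²⁺ with 6 − 2 = 4 d electrons.
In the high-spin limit (t₂g³ eg¹) the orbital term is -0.6Δ_oct = -74 kJ/mol, with no excess pairing.
Low-spin t₂g⁴ eg⁰ gives -1.6Δ_oct = -197 kJ/mol, but forming 1 extra pair costs 1P = 202 kJ/mol, so E(LS) = -197 + 202 = 5 kJ/mol.
E(LS) − E(HS) = 5 − (-74) = 79 kJ/mol.

79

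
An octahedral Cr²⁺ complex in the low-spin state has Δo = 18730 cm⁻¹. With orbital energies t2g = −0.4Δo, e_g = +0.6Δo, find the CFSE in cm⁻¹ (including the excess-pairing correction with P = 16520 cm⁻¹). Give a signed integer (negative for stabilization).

Cr²⁺: group 6, so d-count = 6 − 2 = 4.
The d⁴ electrons fill as t2g^4 e_g^0.
The orbital stabilization is -1.6Δo = -1.6 × 18730 = -29968 cm⁻¹.
High-spin d⁴ would be t2g^3 e_g^1 with 0 pairs; low-spin has 1, so 1 excess pair costs +1P = +16520 cm⁻¹.
Net CFSE = -29968 + 16520 = -13448 cm⁻¹.

-13448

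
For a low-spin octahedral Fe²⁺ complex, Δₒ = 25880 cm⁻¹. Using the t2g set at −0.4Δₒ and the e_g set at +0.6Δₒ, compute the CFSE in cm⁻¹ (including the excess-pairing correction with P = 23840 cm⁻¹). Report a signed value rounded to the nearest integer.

Group 8 minus oxidation state +2 gives a d⁶ configuration for Fe²⁺.
Configuration: t2g^6 e_g^0.
CFSE(orbital) = 6×(-0.4Δₒ) + 0×(0.6Δₒ) = -2.4Δₒ; with Δₒ = 25880 cm⁻¹ that is -62112 cm⁻¹.
Relative to high-spin t2g^4 e_g^2 (1 paired), the low-spin configuration has 2 additional pairs, contributing +2 × 23840 = +47680 cm⁻¹.
Overall CFSE = -62112 + 47680 = -14432 cm⁻¹.

-14432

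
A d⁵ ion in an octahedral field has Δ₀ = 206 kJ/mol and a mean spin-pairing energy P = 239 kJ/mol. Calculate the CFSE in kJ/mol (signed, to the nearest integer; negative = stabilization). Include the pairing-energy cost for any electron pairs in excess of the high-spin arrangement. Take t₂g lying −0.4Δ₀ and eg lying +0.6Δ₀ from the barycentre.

0

Δ₀ < P, so pairing is avoided: the ground state is high-spin.
That gives t₂g³ eg².
Orbital CFSE = 0.0Δ₀ = 0.0 × 206 = 0 kJ/mol.
High-spin has no excess pairs, so no pairing correction applies.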